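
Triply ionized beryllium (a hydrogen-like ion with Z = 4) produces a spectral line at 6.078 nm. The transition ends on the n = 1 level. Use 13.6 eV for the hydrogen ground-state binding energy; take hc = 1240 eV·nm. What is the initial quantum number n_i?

The photon energy is ΔE = hc/λ = 1240 / 6.078 = 204.0 eV.
With Z = 4, ΔE = 217.6 × (1/n_f² − 1/n_i²), so 1/n_f² − 1/n_i² = 0.9376.
With n_f = 1: 1/n_i² = 1/1 − 0.9376 = 0.06243, so n_i ≈ 4.00.

n_i = 4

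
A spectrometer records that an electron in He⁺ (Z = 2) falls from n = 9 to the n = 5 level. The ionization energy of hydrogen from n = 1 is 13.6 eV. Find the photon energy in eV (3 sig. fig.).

1.50 eV

The Bohr energies scale as Z², so for Z = 2: E_n = −54.40/n² eV.
E_9 = −54.40/81 = −0.6716 eV and E_5 = −54.40/25 = −2.176 eV.
The photon energy is |E_9 − E_5| = 1.50 eV.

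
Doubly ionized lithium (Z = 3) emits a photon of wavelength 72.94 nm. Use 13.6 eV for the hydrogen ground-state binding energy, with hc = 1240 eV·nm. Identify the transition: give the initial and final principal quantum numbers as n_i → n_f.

n_i = 3, n_f = 2

The photon energy is ΔE = hc/λ = 1240 / 72.94 = 17.00 eV.
With Z = 3, ΔE = 122.4 × (1/n_f² − 1/n_i²), so 1/n_f² − 1/n_i² = 0.1389.
Trying n_f = 2 gives 1/n_i² = 0.1111, i.e. n_i ≈ 3; this pair matches.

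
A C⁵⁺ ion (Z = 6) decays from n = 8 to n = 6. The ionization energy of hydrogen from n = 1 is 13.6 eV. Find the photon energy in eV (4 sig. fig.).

The Bohr energies scale as Z², so for Z = 6: E_n = −489.6/n² eV.
E_8 = −489.6/64 = −7.650 eV and E_6 = −489.6/36 = −13.60 eV.
The photon energy is |E_8 − E_6| = 5.950 eV.

5.950 eV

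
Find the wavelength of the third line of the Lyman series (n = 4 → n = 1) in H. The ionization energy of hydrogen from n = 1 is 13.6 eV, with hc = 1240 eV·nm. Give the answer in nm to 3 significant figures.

The Lyman series terminates on n_f = 1; the third line has n_i = 1+3 = 4.
ΔE = 13.60 × (1/1² − 1/4²) = 12.75 eV.
λ = 1240 / 12.75 = 97.3 nm.

97.3 nm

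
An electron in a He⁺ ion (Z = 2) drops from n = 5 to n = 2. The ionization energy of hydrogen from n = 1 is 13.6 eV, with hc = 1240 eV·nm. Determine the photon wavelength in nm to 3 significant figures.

For Z = 2 the level energies scale as Z², so the effective Rydberg energy is 13.6 × 4 = 54.40 eV.
ΔE = 54.40 × (1/2² − 1/5²) = 54.40 × 0.2100 = 11.42 eV.
λ = hc/ΔE = 1240 / 11.42 = 109 nm.

109 nm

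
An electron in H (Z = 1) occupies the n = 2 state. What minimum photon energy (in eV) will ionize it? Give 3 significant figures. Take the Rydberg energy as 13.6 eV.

E_2 = −13.60/4 = −3.40 eV, so ionization (to E = 0) requires 3.40 eV.

3.40 eV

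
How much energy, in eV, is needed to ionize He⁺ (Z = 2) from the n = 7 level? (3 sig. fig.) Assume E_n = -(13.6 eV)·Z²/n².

1.11 eV

E_n = −13.6 Z²/n² = −54.40/n² eV for Z = 2.
E_7 = −54.40/49 = −1.11 eV, so ionization (to E = 0) requires 1.11 eV.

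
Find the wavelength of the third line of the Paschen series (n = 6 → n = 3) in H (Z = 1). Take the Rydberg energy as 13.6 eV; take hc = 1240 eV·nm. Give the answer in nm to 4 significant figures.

1094 nm

The Paschen series terminates on n_f = 3; the third line has n_i = 3+3 = 6.
ΔE = 13.60 × (1/3² − 1/6²) = 1.133 eV.
λ = 1240 / 1.133 = 1094 nm.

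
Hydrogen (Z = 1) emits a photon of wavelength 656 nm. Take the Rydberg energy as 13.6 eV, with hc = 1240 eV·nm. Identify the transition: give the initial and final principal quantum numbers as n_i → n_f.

The photon energy is ΔE = hc/λ = 1240 / 656 = 1.890 eV.
With Z = 1, ΔE = 13.60 × (1/n_f² − 1/n_i²), so 1/n_f² − 1/n_i² = 0.1390.
Trying n_f = 2 gives 1/n_i² = 0.1110, i.e. n_i ≈ 3; this pair matches.

n_i = 3, n_f = 2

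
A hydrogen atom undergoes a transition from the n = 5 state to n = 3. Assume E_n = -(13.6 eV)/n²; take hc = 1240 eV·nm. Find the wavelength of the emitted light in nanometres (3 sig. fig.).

1280 nm

ΔE = 13.60 × (1/3² − 1/5²) = 13.60 × 0.07111 = 0.9671 eV.
λ = hc/ΔE = 1240 / 0.9671 = 1280 nm.
This line belongs to the Paschen series.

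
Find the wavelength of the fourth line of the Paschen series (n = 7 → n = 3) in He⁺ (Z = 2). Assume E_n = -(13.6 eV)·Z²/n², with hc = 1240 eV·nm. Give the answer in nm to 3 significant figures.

251 nm

The Paschen series terminates on n_f = 3; the fourth line has n_i = 3+4 = 7.
ΔE = 54.40 × (1/3² − 1/7²) = 4.934 eV.
λ = 1240 / 4.934 = 251 nm.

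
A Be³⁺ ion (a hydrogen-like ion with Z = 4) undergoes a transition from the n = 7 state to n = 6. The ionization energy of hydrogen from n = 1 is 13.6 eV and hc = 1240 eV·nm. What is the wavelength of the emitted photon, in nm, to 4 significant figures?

For Z = 4 the level energies scale as Z², so the effective Rydberg energy is 13.6 × 16 = 217.6 eV.
ΔE = 217.6 × (1/6² − 1/7²) = 217.6 × 0.007370 = 1.604 eV.
λ = hc/ΔE = 1240 / 1.604 = 773.2 nm.

773.2 nm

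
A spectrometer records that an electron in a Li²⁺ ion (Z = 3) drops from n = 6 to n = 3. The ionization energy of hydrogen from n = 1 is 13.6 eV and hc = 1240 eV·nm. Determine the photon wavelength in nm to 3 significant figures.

122 nm

For Z = 3 the level energies scale as Z², so the effective Rydberg energy is 13.6 × 9 = 122.4 eV.
ΔE = 122.4 × (1/3² − 1/6²) = 122.4 × 0.08333 = 10.20 eV.
λ = hc/ΔE = 1240 / 10.20 = 122 nm.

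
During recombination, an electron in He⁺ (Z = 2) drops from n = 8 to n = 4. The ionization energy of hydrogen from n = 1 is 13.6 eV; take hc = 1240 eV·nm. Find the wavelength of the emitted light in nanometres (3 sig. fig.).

486 nm

For Z = 2 the level energies scale as Z², so the effective Rydberg energy is 13.6 × 4 = 54.40 eV.
ΔE = 54.40 × (1/4² − 1/8²) = 54.40 × 0.04688 = 2.550 eV.
λ = hc/ΔE = 1240 / 2.550 = 486 nm.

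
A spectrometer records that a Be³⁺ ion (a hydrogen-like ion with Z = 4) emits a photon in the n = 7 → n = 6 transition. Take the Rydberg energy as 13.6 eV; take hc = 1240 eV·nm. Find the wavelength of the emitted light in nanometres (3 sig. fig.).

For Z = 4 the level energies scale as Z², so the effective Rydberg energy is 13.6 × 16 = 217.6 eV.
ΔE = 217.6 × (1/6² − 1/7²) = 217.6 × 0.007370 = 1.604 eV.
λ = hc/ΔE = 1240 / 1.604 = 773 nm.

773 nm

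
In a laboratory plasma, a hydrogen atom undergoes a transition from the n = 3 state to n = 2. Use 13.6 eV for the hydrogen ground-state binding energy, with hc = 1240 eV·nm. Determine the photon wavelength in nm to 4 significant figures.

656.5 nm

ΔE = 13.60 × (1/2² − 1/3²) = 13.60 × 0.1389 = 1.889 eV.
λ = hc/ΔE = 1240 / 1.889 = 656.5 nm.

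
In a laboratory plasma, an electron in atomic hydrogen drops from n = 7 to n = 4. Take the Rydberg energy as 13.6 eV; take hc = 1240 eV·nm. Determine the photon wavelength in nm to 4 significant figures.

ΔE = 13.60 × (1/4² − 1/7²) = 13.60 × 0.04209 = 0.5724 eV.
λ = hc/ΔE = 1240 / 0.5724 = 2166 nm.

2166 nm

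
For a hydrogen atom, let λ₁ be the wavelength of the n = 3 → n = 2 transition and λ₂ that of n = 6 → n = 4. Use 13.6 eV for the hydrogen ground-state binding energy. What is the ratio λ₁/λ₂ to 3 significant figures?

0.250

λ ∝ 1/ΔE ∝ 1/(1/n_f² − 1/n_i²), and the Z² and hc factors cancel in the ratio.
λ₁/λ₂ = (1/4² − 1/6²)/(1/2² − 1/3²) = 0.03472/0.1389 = 0.250.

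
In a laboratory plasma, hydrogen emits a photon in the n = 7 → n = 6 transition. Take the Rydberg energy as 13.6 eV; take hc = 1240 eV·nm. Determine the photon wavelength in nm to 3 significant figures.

12400 nm

ΔE = 13.60 × (1/6² − 1/7²) = 13.60 × 0.007370 = 0.1002 eV.
λ = hc/ΔE = 1240 / 0.1002 = 12400 nm.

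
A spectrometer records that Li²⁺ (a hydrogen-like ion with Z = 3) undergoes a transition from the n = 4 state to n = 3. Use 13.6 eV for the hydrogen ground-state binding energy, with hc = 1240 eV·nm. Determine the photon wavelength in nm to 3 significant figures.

For Z = 3 the level energies scale as Z², so the effective Rydberg energy is 13.6 × 9 = 122.4 eV.
ΔE = 122.4 × (1/3² − 1/4²) = 122.4 × 0.04861 = 5.950 eV.
λ = hc/ΔE = 1240 / 5.950 = 208 nm.

208 nm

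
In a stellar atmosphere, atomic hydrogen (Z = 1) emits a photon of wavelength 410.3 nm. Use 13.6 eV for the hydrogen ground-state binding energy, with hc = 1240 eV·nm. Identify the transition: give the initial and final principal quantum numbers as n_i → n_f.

The photon energy is ΔE = hc/λ = 1240 / 410.3 = 3.022 eV.
With Z = 1, ΔE = 13.60 × (1/n_f² − 1/n_i²), so 1/n_f² − 1/n_i² = 0.2222.
Trying n_f = 2 gives 1/n_i² = 0.02778, i.e. n_i ≈ 6; this pair matches.

n_i = 6, n_f = 2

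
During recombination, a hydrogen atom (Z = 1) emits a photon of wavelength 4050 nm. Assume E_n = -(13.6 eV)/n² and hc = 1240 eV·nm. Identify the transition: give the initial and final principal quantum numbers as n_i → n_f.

The photon energy is ΔE = hc/λ = 1240 / 4050 = 0.3062 eV.
With Z = 1, ΔE = 13.60 × (1/n_f² − 1/n_i²), so 1/n_f² − 1/n_i² = 0.02251.
Trying n_f = 4 gives 1/n_i² = 0.03999, i.e. n_i ≈ 5; this pair matches.

n_i = 5, n_f = 4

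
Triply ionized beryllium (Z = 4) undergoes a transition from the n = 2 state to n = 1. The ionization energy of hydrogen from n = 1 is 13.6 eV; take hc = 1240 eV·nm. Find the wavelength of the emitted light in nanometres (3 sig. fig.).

For Z = 4 the level energies scale as Z², so the effective Rydberg energy is 13.6 × 16 = 217.6 eV.
ΔE = 217.6 × (1/1² − 1/2²) = 217.6 × 0.7500 = 163.2 eV.
λ = hc/ΔE = 1240 / 163.2 = 7.60 nm.

7.60 nm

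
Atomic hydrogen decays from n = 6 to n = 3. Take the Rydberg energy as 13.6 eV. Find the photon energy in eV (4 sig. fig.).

E_6 = −13.60/36 = −0.3778 eV and E_3 = −13.60/9 = −1.511 eV.
The photon energy is |E_6 − E_3| = 1.133 eV.

1.133 eV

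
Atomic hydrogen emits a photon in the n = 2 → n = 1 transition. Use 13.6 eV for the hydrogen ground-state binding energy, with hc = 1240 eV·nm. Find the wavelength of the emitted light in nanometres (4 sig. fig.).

121.6 nm

ΔE = 13.60 × (1/1² − 1/2²) = 13.60 × 0.7500 = 10.20 eV.
λ = hc/ΔE = 1240 / 10.20 = 121.6 nm.
This line belongs to the Lyman series.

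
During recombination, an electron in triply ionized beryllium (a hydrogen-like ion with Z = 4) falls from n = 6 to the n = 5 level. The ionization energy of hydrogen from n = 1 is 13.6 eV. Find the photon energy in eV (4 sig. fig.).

The Bohr energies scale as Z², so for Z = 4: E_n = −217.6/n² eV.
E_6 = −217.6/36 = −6.044 eV and E_5 = −217.6/25 = −8.704 eV.
The photon energy is |E_6 − E_5| = 2.660 eV.

2.660 eV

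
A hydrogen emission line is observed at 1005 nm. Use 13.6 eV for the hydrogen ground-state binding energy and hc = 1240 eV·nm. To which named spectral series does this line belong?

ΔE = 1240/1005 = 1.234 eV.
This matches 13.6 × (1/3² − 1/7²), so n_f = 3: the Paschen series.

Paschen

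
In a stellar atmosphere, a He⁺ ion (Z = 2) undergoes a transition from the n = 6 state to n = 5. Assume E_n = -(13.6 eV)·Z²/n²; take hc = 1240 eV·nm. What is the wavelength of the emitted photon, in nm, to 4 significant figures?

For Z = 2 the level energies scale as Z², so the effective Rydberg energy is 13.6 × 4 = 54.40 eV.
ΔE = 54.40 × (1/5² − 1/6²) = 54.40 × 0.01222 = 0.6649 eV.
λ = hc/ΔE = 1240 / 0.6649 = 1865 nm.

1865 nm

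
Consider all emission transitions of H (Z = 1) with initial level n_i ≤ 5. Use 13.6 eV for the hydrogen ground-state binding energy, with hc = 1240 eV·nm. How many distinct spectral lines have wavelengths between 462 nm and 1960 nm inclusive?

4

Enumerate all n_i → n_f pairs with 1 ≤ n_f < n_i ≤ 5 and compute λ = 1240 / [13.6·1·(1/n_f² − 1/n_i²)].
Lines falling in [462, 1960] nm: 4→2 (486.3 nm), 3→2 (656.5 nm), 5→3 (1282 nm), 4→3 (1876 nm).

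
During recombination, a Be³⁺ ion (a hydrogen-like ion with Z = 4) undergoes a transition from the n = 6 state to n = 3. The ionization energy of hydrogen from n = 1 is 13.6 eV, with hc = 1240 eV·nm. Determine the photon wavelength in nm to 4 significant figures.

68.38 nm

For Z = 4 the level energies scale as Z², so the effective Rydberg energy is 13.6 × 16 = 217.6 eV.
ΔE = 217.6 × (1/3² − 1/6²) = 217.6 × 0.08333 = 18.13 eV.
λ = hc/ΔE = 1240 / 18.13 = 68.38 nm.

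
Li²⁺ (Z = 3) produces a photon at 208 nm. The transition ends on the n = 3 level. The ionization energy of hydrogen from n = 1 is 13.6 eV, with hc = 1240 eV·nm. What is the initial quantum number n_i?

The photon energy is ΔE = hc/λ = 1240 / 208 = 5.962 eV.
With Z = 3, ΔE = 122.4 × (1/n_f² − 1/n_i²), so 1/n_f² − 1/n_i² = 0.04871.
With n_f = 3: 1/n_i² = 1/9 − 0.04871 = 0.06241, so n_i ≈ 4.00.

n_i = 4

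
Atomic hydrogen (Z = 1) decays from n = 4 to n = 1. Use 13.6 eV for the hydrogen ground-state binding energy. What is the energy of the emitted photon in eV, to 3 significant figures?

E_4 = −13.60/16 = −0.8500 eV and E_1 = −13.60/1 = −13.60 eV.
The photon energy is |E_4 − E_1| = 12.8 eV.

12.8 eV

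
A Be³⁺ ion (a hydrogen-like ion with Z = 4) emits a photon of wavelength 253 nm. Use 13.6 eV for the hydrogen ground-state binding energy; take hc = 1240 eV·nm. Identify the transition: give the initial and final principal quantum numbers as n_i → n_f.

The photon energy is ΔE = hc/λ = 1240 / 253 = 4.901 eV.
With Z = 4, ΔE = 217.6 × (1/n_f² − 1/n_i²), so 1/n_f² − 1/n_i² = 0.02252.
Trying n_f = 4 gives 1/n_i² = 0.03998, i.e. n_i ≈ 5; this pair matches.

n_i = 5, n_f = 4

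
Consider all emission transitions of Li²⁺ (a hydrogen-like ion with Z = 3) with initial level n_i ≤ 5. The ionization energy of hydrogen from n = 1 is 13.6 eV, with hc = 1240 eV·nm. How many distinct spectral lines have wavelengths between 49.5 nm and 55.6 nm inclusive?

1

Enumerate all n_i → n_f pairs with 1 ≤ n_f < n_i ≤ 5 and compute λ = 1240 / [13.6·9·(1/n_f² − 1/n_i²)].
Lines falling in [49.5, 55.6] nm: 4→2 (54.03 nm).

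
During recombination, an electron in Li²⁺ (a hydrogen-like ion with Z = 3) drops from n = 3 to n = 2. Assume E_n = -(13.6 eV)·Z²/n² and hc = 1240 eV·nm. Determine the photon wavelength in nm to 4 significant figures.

72.94 nm

For Z = 3 the level energies scale as Z², so the effective Rydberg energy is 13.6 × 9 = 122.4 eV.
ΔE = 122.4 × (1/2² − 1/3²) = 122.4 × 0.1389 = 17.00 eV.
λ = hc/ΔE = 1240 / 17.00 = 72.94 nm.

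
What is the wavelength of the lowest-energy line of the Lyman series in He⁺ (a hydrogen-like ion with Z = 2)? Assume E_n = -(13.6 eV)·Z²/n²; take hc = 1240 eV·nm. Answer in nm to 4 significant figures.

The Lyman series terminates on n_f = 1; the first line has n_i = 1+1 = 2.
ΔE = 54.40 × (1/1² − 1/2²) = 40.80 eV.
λ = 1240 / 40.80 = 30.39 nm.

30.39 nm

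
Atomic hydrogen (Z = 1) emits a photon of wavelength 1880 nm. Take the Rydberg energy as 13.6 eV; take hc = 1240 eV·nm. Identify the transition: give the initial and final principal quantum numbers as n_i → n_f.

n_i = 4, n_f = 3

The photon energy is ΔE = hc/λ = 1240 / 1880 = 0.6596 eV.
With Z = 1, ΔE = 13.60 × (1/n_f² − 1/n_i²), so 1/n_f² − 1/n_i² = 0.04850.
Trying n_f = 3 gives 1/n_i² = 0.06261, i.e. n_i ≈ 4; this pair matches.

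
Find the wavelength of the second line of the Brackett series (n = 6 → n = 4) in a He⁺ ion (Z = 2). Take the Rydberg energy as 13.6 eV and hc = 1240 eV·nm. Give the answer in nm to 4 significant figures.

The Brackett series terminates on n_f = 4; the second line has n_i = 4+2 = 6.
ΔE = 54.40 × (1/4² − 1/6²) = 1.889 eV.
λ = 1240 / 1.889 = 656.5 nm.

656.5 nm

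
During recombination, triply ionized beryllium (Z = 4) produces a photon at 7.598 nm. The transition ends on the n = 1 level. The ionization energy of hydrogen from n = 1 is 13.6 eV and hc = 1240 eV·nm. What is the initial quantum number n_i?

The photon energy is ΔE = hc/λ = 1240 / 7.598 = 163.2 eV.
With Z = 4, ΔE = 217.6 × (1/n_f² − 1/n_i²), so 1/n_f² − 1/n_i² = 0.7500.
With n_f = 1: 1/n_i² = 1/1 − 0.7500 = 0.2500, so n_i ≈ 2.00.

n_i = 2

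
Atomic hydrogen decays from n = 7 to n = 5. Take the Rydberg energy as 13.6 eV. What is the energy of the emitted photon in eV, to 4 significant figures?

E_7 = −13.60/49 = −0.2776 eV and E_5 = −13.60/25 = −0.5440 eV.
The photon energy is |E_7 − E_5| = 0.2664 eV.

0.2664 eV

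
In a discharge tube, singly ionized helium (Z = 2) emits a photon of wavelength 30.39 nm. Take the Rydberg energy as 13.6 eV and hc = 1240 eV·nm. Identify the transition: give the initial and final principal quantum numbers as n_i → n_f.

n_i = 2, n_f = 1

The photon energy is ΔE = hc/λ = 1240 / 30.39 = 40.80 eV.
With Z = 2, ΔE = 54.40 × (1/n_f² − 1/n_i²), so 1/n_f² − 1/n_i² = 0.7501.
Trying n_f = 1 gives 1/n_i² = 0.2499, i.e. n_i ≈ 2; this pair matches.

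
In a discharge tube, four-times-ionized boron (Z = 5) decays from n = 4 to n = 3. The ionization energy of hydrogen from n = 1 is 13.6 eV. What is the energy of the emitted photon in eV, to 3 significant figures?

16.5 eV

The Bohr energies scale as Z², so for Z = 5: E_n = −340.0/n² eV.
E_4 = −340.0/16 = −21.25 eV and E_3 = −340.0/9 = −37.78 eV.
The photon energy is |E_4 − E_3| = 16.5 eV.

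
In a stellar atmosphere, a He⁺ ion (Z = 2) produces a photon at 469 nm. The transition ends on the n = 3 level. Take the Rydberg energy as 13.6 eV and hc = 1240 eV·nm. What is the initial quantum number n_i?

The photon energy is ΔE = hc/λ = 1240 / 469 = 2.644 eV.
With Z = 2, ΔE = 54.40 × (1/n_f² − 1/n_i²), so 1/n_f² − 1/n_i² = 0.04860.
With n_f = 3: 1/n_i² = 1/9 − 0.04860 = 0.06251, so n_i ≈ 4.00.

n_i = 4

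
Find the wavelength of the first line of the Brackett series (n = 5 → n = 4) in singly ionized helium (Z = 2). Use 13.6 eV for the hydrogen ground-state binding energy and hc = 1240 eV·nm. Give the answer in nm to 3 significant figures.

The Brackett series terminates on n_f = 4; the first line has n_i = 4+1 = 5.
ΔE = 54.40 × (1/4² − 1/5²) = 1.224 eV.
λ = 1240 / 1.224 = 1010 nm.

1010 nm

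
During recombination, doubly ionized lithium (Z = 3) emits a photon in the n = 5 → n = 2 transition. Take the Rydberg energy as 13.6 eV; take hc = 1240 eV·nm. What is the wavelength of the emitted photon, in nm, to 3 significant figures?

For Z = 3 the level energies scale as Z², so the effective Rydberg energy is 13.6 × 9 = 122.4 eV.
ΔE = 122.4 × (1/2² − 1/5²) = 122.4 × 0.2100 = 25.70 eV.
λ = hc/ΔE = 1240 / 25.70 = 48.2 nm.

48.2 nm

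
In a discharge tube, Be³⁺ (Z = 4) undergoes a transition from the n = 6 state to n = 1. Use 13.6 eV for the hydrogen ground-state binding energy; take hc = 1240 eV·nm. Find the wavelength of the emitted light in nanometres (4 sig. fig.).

5.861 nm

For Z = 4 the level energies scale as Z², so the effective Rydberg energy is 13.6 × 16 = 217.6 eV.
ΔE = 217.6 × (1/1² − 1/6²) = 217.6 × 0.9722 = 211.6 eV.
λ = hc/ΔE = 1240 / 211.6 = 5.861 nm.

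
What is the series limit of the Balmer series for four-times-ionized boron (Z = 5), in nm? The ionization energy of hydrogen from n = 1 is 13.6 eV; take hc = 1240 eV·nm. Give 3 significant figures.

The Balmer series has lower level n_f = 2; the series limit corresponds to n_i → ∞.
ΔE_max = 13.6 × 25 / 2² = 85.00 eV.
λ_min = 1240 / 85.00 = 14.6 nm.

14.6 nm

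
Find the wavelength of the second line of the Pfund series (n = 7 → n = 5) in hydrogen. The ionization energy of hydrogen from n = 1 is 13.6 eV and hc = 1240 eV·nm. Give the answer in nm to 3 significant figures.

The Pfund series terminates on n_f = 5; the second line has n_i = 5+2 = 7.
ΔE = 13.60 × (1/5² − 1/7²) = 0.2664 eV.
λ = 1240 / 0.2664 = 4650 nm.

4650 nm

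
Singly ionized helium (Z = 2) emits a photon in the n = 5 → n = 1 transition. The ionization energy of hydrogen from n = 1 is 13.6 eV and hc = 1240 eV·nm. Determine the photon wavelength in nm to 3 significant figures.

23.7 nm

For Z = 2 the level energies scale as Z², so the effective Rydberg energy is 13.6 × 4 = 54.40 eV.
ΔE = 54.40 × (1/1² − 1/5²) = 54.40 × 0.9600 = 52.22 eV.
λ = hc/ΔE = 1240 / 52.22 = 23.7 nm.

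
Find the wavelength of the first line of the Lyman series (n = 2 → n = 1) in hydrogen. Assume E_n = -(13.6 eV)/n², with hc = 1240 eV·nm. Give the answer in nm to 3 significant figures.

122 nm

The Lyman series terminates on n_f = 1; the first line has n_i = 1+1 = 2.
ΔE = 13.60 × (1/1² − 1/2²) = 10.20 eV.
λ = 1240 / 10.20 = 122 nm.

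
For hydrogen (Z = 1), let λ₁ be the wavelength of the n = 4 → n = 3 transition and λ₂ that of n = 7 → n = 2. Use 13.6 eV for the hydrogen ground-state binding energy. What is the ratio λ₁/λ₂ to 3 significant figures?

λ ∝ 1/ΔE ∝ 1/(1/n_f² − 1/n_i²), and the Z² and hc factors cancel in the ratio.
λ₁/λ₂ = (1/2² − 1/7²)/(1/3² − 1/4²) = 0.2296/0.04861 = 4.72.

4.72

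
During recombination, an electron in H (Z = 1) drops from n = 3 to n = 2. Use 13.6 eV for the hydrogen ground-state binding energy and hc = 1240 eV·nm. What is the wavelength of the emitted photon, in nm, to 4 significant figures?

656.5 nm

ΔE = 13.60 × (1/2² − 1/3²) = 13.60 × 0.1389 = 1.889 eV.
λ = hc/ΔE = 1240 / 1.889 = 656.5 nm.
This line belongs to the Balmer series.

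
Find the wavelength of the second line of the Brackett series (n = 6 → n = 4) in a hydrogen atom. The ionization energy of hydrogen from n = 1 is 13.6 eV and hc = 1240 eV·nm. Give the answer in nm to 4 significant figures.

2626 nm

The Brackett series terminates on n_f = 4; the second line has n_i = 4+2 = 6.
ΔE = 13.60 × (1/4² − 1/6²) = 0.4722 eV.
λ = 1240 / 0.4722 = 2626 nm.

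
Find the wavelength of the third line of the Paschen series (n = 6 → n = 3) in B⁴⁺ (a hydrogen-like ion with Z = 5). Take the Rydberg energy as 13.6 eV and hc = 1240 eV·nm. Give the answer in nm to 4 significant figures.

The Paschen series terminates on n_f = 3; the third line has n_i = 3+3 = 6.
ΔE = 340.0 × (1/3² − 1/6²) = 28.33 eV.
λ = 1240 / 28.33 = 43.76 nm.

43.76 nm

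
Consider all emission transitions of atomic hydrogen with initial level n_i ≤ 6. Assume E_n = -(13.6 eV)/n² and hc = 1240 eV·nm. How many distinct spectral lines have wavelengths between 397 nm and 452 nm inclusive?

Enumerate all n_i → n_f pairs with 1 ≤ n_f < n_i ≤ 6 and compute λ = 1240 / [13.6·1·(1/n_f² − 1/n_i²)].
Lines falling in [397, 452] nm: 6→2 (410.3 nm), 5→2 (434.2 nm).

2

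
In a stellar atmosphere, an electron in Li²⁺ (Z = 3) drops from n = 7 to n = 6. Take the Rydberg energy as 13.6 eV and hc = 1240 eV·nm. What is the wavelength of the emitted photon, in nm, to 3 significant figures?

1370 nm

For Z = 3 the level energies scale as Z², so the effective Rydberg energy is 13.6 × 9 = 122.4 eV.
ΔE = 122.4 × (1/6² − 1/7²) = 122.4 × 0.007370 = 0.9020 eV.
λ = hc/ΔE = 1240 / 0.9020 = 1370 nm.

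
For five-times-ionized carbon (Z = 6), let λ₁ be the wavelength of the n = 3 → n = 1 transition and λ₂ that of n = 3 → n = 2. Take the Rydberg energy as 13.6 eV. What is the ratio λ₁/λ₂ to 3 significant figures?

λ ∝ 1/ΔE ∝ 1/(1/n_f² − 1/n_i²), and the Z² and hc factors cancel in the ratio.
λ₁/λ₂ = (1/2² − 1/3²)/(1/1² − 1/3²) = 0.1389/0.8889 = 0.156.

0.156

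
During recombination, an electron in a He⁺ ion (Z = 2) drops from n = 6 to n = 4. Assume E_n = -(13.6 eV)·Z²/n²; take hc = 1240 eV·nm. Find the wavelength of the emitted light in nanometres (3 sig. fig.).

For Z = 2 the level energies scale as Z², so the effective Rydberg energy is 13.6 × 4 = 54.40 eV.
ΔE = 54.40 × (1/4² − 1/6²) = 54.40 × 0.03472 = 1.889 eV.
λ = hc/ΔE = 1240 / 1.889 = 656 nm.

656 nm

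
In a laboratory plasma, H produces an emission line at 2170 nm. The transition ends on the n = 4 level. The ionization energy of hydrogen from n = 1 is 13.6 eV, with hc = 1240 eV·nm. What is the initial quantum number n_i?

n_i = 7

The photon energy is ΔE = hc/λ = 1240 / 2170 = 0.5714 eV.
With Z = 1, ΔE = 13.60 × (1/n_f² − 1/n_i²), so 1/n_f² − 1/n_i² = 0.04202.
With n_f = 4: 1/n_i² = 1/16 − 0.04202 = 0.02048, so n_i ≈ 6.99.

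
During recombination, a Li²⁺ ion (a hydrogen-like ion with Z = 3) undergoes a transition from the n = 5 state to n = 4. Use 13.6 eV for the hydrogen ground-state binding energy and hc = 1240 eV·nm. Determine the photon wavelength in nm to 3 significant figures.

For Z = 3 the level energies scale as Z², so the effective Rydberg energy is 13.6 × 9 = 122.4 eV.
ΔE = 122.4 × (1/4² − 1/5²) = 122.4 × 0.02250 = 2.754 eV.
λ = hc/ΔE = 1240 / 2.754 = 450 nm.

450 nm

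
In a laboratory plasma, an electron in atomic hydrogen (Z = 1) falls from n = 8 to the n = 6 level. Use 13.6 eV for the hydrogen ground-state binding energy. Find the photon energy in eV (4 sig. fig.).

E_8 = −13.60/64 = −0.2125 eV and E_6 = −13.60/36 = −0.3778 eV.
The photon energy is |E_8 − E_6| = 0.1653 eV.

0.1653 eV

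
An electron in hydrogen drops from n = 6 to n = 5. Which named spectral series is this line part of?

The series is set by the lower level: n_f = 5 is the Pfund series.

Pfund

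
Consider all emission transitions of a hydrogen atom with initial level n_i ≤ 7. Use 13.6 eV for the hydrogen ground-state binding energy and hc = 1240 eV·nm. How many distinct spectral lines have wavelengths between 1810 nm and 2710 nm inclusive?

3

Enumerate all n_i → n_f pairs with 1 ≤ n_f < n_i ≤ 7 and compute λ = 1240 / [13.6·1·(1/n_f² − 1/n_i²)].
Lines falling in [1810, 2710] nm: 4→3 (1876 nm), 7→4 (2166 nm), 6→4 (2626 nm).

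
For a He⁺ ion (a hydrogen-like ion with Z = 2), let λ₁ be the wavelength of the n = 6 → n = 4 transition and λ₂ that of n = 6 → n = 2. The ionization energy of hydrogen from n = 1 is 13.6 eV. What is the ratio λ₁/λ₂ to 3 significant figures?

6.40

λ ∝ 1/ΔE ∝ 1/(1/n_f² − 1/n_i²), and the Z² and hc factors cancel in the ratio.
λ₁/λ₂ = (1/2² − 1/6²)/(1/4² − 1/6²) = 0.2222/0.03472 = 6.40.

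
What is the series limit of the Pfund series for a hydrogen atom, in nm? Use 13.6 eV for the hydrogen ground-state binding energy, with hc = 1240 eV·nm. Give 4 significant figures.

2279 nm

The Pfund series has lower level n_f = 5; the series limit corresponds to n_i → ∞.
ΔE_max = 13.6 × 1 / 5² = 0.5440 eV.
λ_min = 1240 / 0.5440 = 2279 nm.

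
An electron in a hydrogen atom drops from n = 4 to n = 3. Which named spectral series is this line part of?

The series is set by the lower level: n_f = 3 is the Paschen series.

Paschen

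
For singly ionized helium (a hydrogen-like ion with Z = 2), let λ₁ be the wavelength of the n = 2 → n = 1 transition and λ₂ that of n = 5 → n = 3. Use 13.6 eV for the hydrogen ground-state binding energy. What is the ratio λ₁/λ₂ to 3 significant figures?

λ ∝ 1/ΔE ∝ 1/(1/n_f² − 1/n_i²), and the Z² and hc factors cancel in the ratio.
λ₁/λ₂ = (1/3² − 1/5²)/(1/1² − 1/2²) = 0.07111/0.7500 = 0.0948.

0.0948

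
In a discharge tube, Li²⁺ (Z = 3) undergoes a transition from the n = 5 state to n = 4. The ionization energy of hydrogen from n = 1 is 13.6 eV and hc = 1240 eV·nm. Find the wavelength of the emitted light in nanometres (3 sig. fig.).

450 nm

For Z = 3 the level energies scale as Z², so the effective Rydberg energy is 13.6 × 9 = 122.4 eV.
ΔE = 122.4 × (1/4² − 1/5²) = 122.4 × 0.02250 = 2.754 eV.
λ = hc/ΔE = 1240 / 2.754 = 450 nm.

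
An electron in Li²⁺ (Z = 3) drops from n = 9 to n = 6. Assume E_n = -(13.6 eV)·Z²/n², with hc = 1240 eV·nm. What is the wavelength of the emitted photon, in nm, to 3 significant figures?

656 nm

For Z = 3 the level energies scale as Z², so the effective Rydberg energy is 13.6 × 9 = 122.4 eV.
ΔE = 122.4 × (1/6² − 1/9²) = 122.4 × 0.01543 = 1.889 eV.
λ = hc/ΔE = 1240 / 1.889 = 656 nm.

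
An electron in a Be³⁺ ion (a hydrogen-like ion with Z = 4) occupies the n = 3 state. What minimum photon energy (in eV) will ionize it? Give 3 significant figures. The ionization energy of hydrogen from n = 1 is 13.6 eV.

24.2 eV

E_n = −13.6 Z²/n² = −217.6/n² eV for Z = 4.
E_3 = −217.6/9 = −24.2 eV, so ionization (to E = 0) requires 24.2 eV.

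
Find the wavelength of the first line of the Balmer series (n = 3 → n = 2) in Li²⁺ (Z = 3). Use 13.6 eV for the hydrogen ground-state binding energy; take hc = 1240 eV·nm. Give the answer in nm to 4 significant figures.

The Balmer series terminates on n_f = 2; the first line has n_i = 2+1 = 3.
ΔE = 122.4 × (1/2² − 1/3²) = 17.00 eV.
λ = 1240 / 17.00 = 72.94 nm.

72.94 nm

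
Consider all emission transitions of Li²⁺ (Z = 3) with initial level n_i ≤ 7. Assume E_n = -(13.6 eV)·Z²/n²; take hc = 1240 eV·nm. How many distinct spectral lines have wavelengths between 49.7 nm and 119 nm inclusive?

3

Enumerate all n_i → n_f pairs with 1 ≤ n_f < n_i ≤ 7 and compute λ = 1240 / [13.6·9·(1/n_f² − 1/n_i²)].
Lines falling in [49.7, 119] nm: 4→2 (54.03 nm), 3→2 (72.94 nm), 7→3 (111.7 nm).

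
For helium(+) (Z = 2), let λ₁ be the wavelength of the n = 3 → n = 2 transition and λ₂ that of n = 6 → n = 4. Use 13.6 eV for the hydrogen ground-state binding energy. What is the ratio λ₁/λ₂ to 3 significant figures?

λ ∝ 1/ΔE ∝ 1/(1/n_f² − 1/n_i²), and the Z² and hc factors cancel in the ratio.
λ₁/λ₂ = (1/4² − 1/6²)/(1/2² − 1/3²) = 0.03472/0.1389 = 0.250.

0.250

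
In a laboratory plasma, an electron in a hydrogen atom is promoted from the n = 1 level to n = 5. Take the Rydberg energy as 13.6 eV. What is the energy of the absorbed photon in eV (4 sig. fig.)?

E_5 = −13.60/25 = −0.5440 eV and E_1 = −13.60/1 = −13.60 eV.
The photon energy is |E_5 − E_1| = 13.06 eV.

13.06 eV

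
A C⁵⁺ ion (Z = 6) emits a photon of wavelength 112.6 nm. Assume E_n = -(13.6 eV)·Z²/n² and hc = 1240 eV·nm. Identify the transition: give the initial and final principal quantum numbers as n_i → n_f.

n_i = 5, n_f = 4

The photon energy is ΔE = hc/λ = 1240 / 112.6 = 11.01 eV.
With Z = 6, ΔE = 489.6 × (1/n_f² − 1/n_i²), so 1/n_f² − 1/n_i² = 0.02249.
Trying n_f = 4 gives 1/n_i² = 0.04001, i.e. n_i ≈ 5; this pair matches.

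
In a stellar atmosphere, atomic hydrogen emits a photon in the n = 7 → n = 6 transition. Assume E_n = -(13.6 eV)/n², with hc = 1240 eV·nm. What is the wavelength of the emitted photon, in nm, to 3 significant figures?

ΔE = 13.60 × (1/6² − 1/7²) = 13.60 × 0.007370 = 0.1002 eV.
λ = hc/ΔE = 1240 / 0.1002 = 12400 nm.

12400 nm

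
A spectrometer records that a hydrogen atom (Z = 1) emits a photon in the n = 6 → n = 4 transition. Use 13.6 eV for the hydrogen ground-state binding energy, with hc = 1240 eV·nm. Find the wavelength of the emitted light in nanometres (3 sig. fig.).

2630 nm

ΔE = 13.60 × (1/4² − 1/6²) = 13.60 × 0.03472 = 0.4722 eV.
λ = hc/ΔE = 1240 / 0.4722 = 2630 nm.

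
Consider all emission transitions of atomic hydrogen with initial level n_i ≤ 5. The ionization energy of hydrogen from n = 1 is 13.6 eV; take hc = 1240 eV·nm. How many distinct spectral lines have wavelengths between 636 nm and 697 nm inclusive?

Enumerate all n_i → n_f pairs with 1 ≤ n_f < n_i ≤ 5 and compute λ = 1240 / [13.6·1·(1/n_f² − 1/n_i²)].
Lines falling in [636, 697] nm: 3→2 (656.5 nm).

1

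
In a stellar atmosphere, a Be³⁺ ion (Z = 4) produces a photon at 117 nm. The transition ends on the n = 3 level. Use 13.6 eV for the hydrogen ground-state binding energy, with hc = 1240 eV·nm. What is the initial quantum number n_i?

n_i = 4

The photon energy is ΔE = hc/λ = 1240 / 117 = 10.60 eV.
With Z = 4, ΔE = 217.6 × (1/n_f² − 1/n_i²), so 1/n_f² − 1/n_i² = 0.04871.
With n_f = 3: 1/n_i² = 1/9 − 0.04871 = 0.06241, so n_i ≈ 4.00.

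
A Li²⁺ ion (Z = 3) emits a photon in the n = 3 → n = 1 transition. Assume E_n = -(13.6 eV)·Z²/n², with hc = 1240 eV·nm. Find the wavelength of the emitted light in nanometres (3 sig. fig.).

11.4 nm

For Z = 3 the level energies scale as Z², so the effective Rydberg energy is 13.6 × 9 = 122.4 eV.
ΔE = 122.4 × (1/1² − 1/3²) = 122.4 × 0.8889 = 108.8 eV.
λ = hc/ΔE = 1240 / 108.8 = 11.4 nm.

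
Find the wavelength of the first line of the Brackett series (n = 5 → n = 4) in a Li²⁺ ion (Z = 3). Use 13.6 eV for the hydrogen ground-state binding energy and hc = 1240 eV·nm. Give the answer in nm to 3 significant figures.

The Brackett series terminates on n_f = 4; the first line has n_i = 4+1 = 5.
ΔE = 122.4 × (1/4² − 1/5²) = 2.754 eV.
λ = 1240 / 2.754 = 450 nm.

450 nm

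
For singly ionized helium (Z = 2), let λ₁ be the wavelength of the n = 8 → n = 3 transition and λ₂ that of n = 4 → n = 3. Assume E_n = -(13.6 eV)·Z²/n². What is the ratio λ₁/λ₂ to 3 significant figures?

λ ∝ 1/ΔE ∝ 1/(1/n_f² − 1/n_i²), and the Z² and hc factors cancel in the ratio.
λ₁/λ₂ = (1/3² − 1/4²)/(1/3² − 1/8²) = 0.04861/0.09549 = 0.509.

0.509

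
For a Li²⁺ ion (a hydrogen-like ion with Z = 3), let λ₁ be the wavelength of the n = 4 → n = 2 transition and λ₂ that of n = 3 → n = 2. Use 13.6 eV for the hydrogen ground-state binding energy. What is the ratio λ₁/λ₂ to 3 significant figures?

0.741

λ ∝ 1/ΔE ∝ 1/(1/n_f² − 1/n_i²), and the Z² and hc factors cancel in the ratio.
λ₁/λ₂ = (1/2² − 1/3²)/(1/2² − 1/4²) = 0.1389/0.1875 = 0.741.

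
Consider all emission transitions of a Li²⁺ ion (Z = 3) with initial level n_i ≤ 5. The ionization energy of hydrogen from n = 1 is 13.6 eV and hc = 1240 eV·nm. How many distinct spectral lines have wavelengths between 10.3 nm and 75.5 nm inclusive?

7

Enumerate all n_i → n_f pairs with 1 ≤ n_f < n_i ≤ 5 and compute λ = 1240 / [13.6·9·(1/n_f² − 1/n_i²)].
Lines falling in [10.3, 75.5] nm: 5→1 (10.55 nm), 4→1 (10.81 nm), 3→1 (11.40 nm), 2→1 (13.51 nm), 5→2 (48.24 nm), 4→2 (54.03 nm), 3→2 (72.94 nm).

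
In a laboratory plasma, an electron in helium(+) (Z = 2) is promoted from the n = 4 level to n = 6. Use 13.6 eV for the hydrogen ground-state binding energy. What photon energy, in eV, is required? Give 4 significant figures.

The Bohr energies scale as Z², so for Z = 2: E_n = −54.40/n² eV.
E_6 = −54.40/36 = −1.511 eV and E_4 = −54.40/16 = −3.400 eV.
The photon energy is |E_6 − E_4| = 1.889 eV.

1.889 eV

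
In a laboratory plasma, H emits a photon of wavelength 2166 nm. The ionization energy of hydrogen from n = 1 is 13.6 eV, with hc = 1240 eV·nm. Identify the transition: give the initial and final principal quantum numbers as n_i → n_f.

n_i = 7, n_f = 4

The photon energy is ΔE = hc/λ = 1240 / 2166 = 0.5725 eV.
With Z = 1, ΔE = 13.60 × (1/n_f² − 1/n_i²), so 1/n_f² − 1/n_i² = 0.04209.
Trying n_f = 4 gives 1/n_i² = 0.02041, i.e. n_i ≈ 7; this pair matches.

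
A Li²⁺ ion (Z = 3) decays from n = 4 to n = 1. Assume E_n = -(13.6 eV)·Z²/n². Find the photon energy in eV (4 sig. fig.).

114.8 eV

The Bohr energies scale as Z², so for Z = 3: E_n = −122.4/n² eV.
E_4 = −122.4/16 = −7.650 eV and E_1 = −122.4/1 = −122.4 eV.
The photon energy is |E_4 − E_1| = 114.8 eV.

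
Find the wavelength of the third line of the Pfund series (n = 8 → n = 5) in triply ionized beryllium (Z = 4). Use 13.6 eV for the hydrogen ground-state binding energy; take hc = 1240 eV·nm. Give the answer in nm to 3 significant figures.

The Pfund series terminates on n_f = 5; the third line has n_i = 5+3 = 8.
ΔE = 217.6 × (1/5² − 1/8²) = 5.304 eV.
λ = 1240 / 5.304 = 234 nm.

234 nm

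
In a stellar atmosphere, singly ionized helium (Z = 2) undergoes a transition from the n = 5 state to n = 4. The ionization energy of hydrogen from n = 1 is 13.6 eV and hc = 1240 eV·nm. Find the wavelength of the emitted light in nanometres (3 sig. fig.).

For Z = 2 the level energies scale as Z², so the effective Rydberg energy is 13.6 × 4 = 54.40 eV.
ΔE = 54.40 × (1/4² − 1/5²) = 54.40 × 0.02250 = 1.224 eV.
λ = hc/ΔE = 1240 / 1.224 = 1010 nm.

1010 nm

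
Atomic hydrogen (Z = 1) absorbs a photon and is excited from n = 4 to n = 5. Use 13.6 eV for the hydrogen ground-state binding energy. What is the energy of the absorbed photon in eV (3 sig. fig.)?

0.306 eV

E_5 = −13.60/25 = −0.5440 eV and E_4 = −13.60/16 = −0.8500 eV.
The photon energy is |E_5 − E_4| = 0.306 eV.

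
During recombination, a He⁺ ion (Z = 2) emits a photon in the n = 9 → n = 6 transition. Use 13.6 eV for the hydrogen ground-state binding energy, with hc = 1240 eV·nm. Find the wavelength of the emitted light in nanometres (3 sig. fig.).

For Z = 2 the level energies scale as Z², so the effective Rydberg energy is 13.6 × 4 = 54.40 eV.
ΔE = 54.40 × (1/6² − 1/9²) = 54.40 × 0.01543 = 0.8395 eV.
λ = hc/ΔE = 1240 / 0.8395 = 1480 nm.

1480 nm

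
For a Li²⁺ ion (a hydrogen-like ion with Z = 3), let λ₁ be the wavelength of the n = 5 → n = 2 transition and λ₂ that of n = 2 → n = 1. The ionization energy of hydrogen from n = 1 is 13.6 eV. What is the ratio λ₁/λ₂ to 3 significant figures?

λ ∝ 1/ΔE ∝ 1/(1/n_f² − 1/n_i²), and the Z² and hc factors cancel in the ratio.
λ₁/λ₂ = (1/1² − 1/2²)/(1/2² − 1/5²) = 0.7500/0.2100 = 3.57.

3.57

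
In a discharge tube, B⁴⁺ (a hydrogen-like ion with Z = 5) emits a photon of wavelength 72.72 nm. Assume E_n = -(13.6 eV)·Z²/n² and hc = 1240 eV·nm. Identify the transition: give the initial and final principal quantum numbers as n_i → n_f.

n_i = 9, n_f = 4

The photon energy is ΔE = hc/λ = 1240 / 72.72 = 17.05 eV.
With Z = 5, ΔE = 340.0 × (1/n_f² − 1/n_i²), so 1/n_f² − 1/n_i² = 0.05015.
Trying n_f = 4 gives 1/n_i² = 0.01235, i.e. n_i ≈ 9; this pair matches.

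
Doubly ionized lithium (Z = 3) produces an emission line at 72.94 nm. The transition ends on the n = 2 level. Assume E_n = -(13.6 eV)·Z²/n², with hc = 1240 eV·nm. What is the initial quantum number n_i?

n_i = 3

The photon energy is ΔE = hc/λ = 1240 / 72.94 = 17.00 eV.
With Z = 3, ΔE = 122.4 × (1/n_f² − 1/n_i²), so 1/n_f² − 1/n_i² = 0.1389.
With n_f = 2: 1/n_i² = 1/4 − 0.1389 = 0.1111, so n_i ≈ 3.00.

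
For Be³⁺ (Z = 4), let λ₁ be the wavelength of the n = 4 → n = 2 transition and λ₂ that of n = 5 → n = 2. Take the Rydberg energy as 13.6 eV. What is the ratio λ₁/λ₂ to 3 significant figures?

λ ∝ 1/ΔE ∝ 1/(1/n_f² − 1/n_i²), and the Z² and hc factors cancel in the ratio.
λ₁/λ₂ = (1/2² − 1/5²)/(1/2² − 1/4²) = 0.2100/0.1875 = 1.12.

1.12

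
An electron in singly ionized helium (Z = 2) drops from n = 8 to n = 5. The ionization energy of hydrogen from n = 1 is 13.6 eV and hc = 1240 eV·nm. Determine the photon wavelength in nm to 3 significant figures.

For Z = 2 the level energies scale as Z², so the effective Rydberg energy is 13.6 × 4 = 54.40 eV.
ΔE = 54.40 × (1/5² − 1/8²) = 54.40 × 0.02438 = 1.326 eV.
λ = hc/ΔE = 1240 / 1.326 = 935 nm.

935 nm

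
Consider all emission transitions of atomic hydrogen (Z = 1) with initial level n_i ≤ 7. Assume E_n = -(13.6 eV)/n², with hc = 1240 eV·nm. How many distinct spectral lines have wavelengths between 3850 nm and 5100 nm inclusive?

Enumerate all n_i → n_f pairs with 1 ≤ n_f < n_i ≤ 7 and compute λ = 1240 / [13.6·1·(1/n_f² − 1/n_i²)].
Lines falling in [3850, 5100] nm: 5→4 (4052 nm), 7→5 (4654 nm).

2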